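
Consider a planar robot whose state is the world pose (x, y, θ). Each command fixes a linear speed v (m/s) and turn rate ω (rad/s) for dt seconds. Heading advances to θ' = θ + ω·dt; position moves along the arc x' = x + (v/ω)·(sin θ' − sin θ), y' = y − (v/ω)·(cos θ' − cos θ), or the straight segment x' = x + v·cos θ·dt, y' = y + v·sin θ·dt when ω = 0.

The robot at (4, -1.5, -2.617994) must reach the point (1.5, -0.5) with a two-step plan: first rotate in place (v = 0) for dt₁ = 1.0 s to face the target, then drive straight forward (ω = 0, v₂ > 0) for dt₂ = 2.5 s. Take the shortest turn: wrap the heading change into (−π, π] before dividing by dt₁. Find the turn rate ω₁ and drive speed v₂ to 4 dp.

heading to target = atan2(-0.5−-1.5, 1.5−4) = 2.7611
Δθ = wrap(2.7611 − -2.6180) = -0.9041; ω₁ = Δθ/dt₁ = -0.9041
distance = √((1.5−4)² + (-0.5−-1.5)²) = 2.6926; v₂ = distance/dt₂ = 1.0770

ω₁ = -0.9041, v₂ = 1.0770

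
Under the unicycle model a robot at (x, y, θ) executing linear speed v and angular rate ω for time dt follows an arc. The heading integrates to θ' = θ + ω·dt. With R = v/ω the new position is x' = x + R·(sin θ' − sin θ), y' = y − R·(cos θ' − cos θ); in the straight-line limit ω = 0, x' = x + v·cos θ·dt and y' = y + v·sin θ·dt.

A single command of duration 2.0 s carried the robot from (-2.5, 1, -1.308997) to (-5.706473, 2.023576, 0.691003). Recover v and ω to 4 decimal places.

v = -2.0000, ω = 1.0000

Δθ = 0.691003 − -1.308997 = 2.000000
ω = Δθ/dt = 2.000000/2.0 = 1.0000
R = Δx/(sin θ' − sin θ) = -2.0000
v = R·ω = -2.0000·1.0000 = -2.0000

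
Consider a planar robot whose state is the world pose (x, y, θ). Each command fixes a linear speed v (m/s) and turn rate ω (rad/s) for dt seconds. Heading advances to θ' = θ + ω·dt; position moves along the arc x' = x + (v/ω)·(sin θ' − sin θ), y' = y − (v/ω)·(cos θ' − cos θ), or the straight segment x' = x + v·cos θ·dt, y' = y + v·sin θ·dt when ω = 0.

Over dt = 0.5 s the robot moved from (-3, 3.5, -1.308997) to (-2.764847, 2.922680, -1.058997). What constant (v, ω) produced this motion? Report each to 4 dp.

Δθ = -1.058997 − -1.308997 = 0.250000
ω = Δθ/dt = 0.250000/0.5 = 0.5000
R = −Δy/(cos θ' − cos θ) = 2.5000
v = R·ω = 2.5000·0.5000 = 1.2500

v = 1.2500, ω = 0.5000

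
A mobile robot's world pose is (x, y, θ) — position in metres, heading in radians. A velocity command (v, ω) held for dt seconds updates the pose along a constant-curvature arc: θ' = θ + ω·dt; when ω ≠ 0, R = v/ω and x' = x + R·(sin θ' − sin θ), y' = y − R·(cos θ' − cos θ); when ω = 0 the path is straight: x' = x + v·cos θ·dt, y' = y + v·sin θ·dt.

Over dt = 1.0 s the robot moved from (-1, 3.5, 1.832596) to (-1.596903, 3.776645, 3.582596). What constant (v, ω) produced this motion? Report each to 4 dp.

v = 0.7500, ω = 1.7500

Δθ = 3.582596 − 1.832596 = 1.750000
ω = Δθ/dt = 1.750000/1.0 = 1.7500
R = Δx/(sin θ' − sin θ) = 0.4286
v = R·ω = 0.4286·1.7500 = 0.7500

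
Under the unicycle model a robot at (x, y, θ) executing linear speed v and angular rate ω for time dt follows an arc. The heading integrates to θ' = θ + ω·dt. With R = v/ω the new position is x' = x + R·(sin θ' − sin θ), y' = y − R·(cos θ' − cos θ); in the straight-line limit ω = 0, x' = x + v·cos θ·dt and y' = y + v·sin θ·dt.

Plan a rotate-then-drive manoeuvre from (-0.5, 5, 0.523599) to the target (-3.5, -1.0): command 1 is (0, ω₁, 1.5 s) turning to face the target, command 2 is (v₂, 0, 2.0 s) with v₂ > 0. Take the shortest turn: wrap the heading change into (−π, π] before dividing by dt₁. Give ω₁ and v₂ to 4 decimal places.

ω₁ = -1.7054, v₂ = 3.3541

heading to target = atan2(-1−5, -3.5−-0.5) = -2.0344
Δθ = wrap(-2.0344 − 0.5236) = -2.5580; ω₁ = Δθ/dt₁ = -1.7054
distance = √((-3.5−-0.5)² + (-1−5)²) = 6.7082; v₂ = distance/dt₂ = 3.3541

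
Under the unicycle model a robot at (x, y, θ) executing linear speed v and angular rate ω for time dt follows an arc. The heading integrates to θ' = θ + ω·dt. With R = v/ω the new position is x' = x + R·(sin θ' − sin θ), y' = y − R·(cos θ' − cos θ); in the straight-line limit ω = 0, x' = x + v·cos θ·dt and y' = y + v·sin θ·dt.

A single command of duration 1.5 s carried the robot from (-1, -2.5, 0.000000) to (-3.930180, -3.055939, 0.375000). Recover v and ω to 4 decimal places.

v = -2.0000, ω = 0.2500

Δθ = 0.375000 − 0.000000 = 0.375000
ω = Δθ/dt = 0.375000/1.5 = 0.2500
R = Δx/(sin θ' − sin θ) = -8.0000
v = R·ω = -8.0000·0.2500 = -2.0000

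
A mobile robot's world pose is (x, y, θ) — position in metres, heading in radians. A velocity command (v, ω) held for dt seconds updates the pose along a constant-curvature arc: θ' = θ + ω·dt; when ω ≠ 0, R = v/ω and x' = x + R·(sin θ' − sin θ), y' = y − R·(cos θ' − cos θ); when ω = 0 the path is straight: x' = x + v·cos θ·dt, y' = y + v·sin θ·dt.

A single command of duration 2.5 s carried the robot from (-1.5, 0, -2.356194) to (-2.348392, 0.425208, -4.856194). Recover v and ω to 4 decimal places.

Δθ = -4.856194 − -2.356194 = -2.500000
ω = Δθ/dt = -2.500000/2.5 = -1.0000
R = Δx/(sin θ' − sin θ) = -0.5000
v = R·ω = -0.5000·-1.0000 = 0.5000

v = 0.5000, ω = -1.0000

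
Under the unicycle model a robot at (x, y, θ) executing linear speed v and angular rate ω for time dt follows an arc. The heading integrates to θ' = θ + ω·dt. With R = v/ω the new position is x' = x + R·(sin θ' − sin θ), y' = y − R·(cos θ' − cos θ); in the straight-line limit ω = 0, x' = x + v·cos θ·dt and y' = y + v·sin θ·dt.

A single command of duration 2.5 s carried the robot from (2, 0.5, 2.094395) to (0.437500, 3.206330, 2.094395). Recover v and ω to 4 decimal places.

v = 1.2500, ω = 0.0000

Δθ = 2.094395 − 2.094395 = 0.000000
ω = Δθ/dt = 0.000000/2.5 = 0.0000
ω = 0 → v = (Δx·cos θ + Δy·sin θ)/dt = 1.2500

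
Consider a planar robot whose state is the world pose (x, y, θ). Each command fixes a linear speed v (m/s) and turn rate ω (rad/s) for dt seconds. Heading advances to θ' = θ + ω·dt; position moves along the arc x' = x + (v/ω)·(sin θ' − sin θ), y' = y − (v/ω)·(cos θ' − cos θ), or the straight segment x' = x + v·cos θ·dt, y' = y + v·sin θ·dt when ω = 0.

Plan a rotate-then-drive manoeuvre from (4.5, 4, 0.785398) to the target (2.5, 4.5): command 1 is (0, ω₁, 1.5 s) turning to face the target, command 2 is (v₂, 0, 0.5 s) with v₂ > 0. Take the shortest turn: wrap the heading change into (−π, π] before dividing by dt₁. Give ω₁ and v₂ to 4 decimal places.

ω₁ = 1.4075, v₂ = 4.1231

heading to target = atan2(4.5−4, 2.5−4.5) = 2.8966
Δθ = wrap(2.8966 − 0.7854) = 2.1112; ω₁ = Δθ/dt₁ = 1.4075
distance = √((2.5−4.5)² + (4.5−4)²) = 2.0616; v₂ = distance/dt₂ = 4.1231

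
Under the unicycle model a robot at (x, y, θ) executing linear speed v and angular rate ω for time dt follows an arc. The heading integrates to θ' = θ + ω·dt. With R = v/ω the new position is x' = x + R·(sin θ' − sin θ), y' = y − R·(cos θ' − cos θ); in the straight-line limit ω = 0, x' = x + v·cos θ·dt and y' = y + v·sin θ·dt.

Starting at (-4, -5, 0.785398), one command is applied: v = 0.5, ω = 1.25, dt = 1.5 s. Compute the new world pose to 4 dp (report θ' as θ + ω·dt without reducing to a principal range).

θ' = 0.7854 + 1.25·1.5 = 2.6604
R = v/ω = 0.5/1.25 = 0.4000
x' = -4 + 0.4000·(sin 2.6604 − sin 0.7854) = -4.0977
y' = -5 − 0.4000·(cos 2.6604 − cos 0.7854) = -4.3626

(-4.0977, -4.3626, 2.6604)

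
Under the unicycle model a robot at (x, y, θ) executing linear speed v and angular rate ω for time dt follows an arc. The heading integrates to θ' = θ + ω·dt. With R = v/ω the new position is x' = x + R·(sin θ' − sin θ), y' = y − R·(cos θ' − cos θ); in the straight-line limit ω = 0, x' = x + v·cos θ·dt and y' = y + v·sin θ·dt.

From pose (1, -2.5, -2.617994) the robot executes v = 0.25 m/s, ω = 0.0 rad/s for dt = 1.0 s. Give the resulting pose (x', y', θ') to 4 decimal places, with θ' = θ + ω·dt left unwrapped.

θ' = -2.6180 + 0.0·1.0 = -2.6180
ω = 0 → straight: x' = 1 + 0.25·cos(-2.6180)·1.0 = 0.7835
y' = -2.5 + 0.25·sin(-2.6180)·1.0 = -2.6250

(0.7835, -2.6250, -2.6180)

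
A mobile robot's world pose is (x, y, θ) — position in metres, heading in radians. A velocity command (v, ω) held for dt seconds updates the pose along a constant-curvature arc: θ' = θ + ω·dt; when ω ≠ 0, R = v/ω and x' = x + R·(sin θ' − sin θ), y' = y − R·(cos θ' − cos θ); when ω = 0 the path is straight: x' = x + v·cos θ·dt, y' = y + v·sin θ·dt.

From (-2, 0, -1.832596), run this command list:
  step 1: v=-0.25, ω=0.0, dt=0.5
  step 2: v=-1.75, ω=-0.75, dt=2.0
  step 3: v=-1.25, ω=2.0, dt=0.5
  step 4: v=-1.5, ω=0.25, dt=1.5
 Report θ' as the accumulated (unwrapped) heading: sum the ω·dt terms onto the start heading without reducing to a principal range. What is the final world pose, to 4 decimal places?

step 1: θ'=-1.8326 (straight) → pose (-1.9676, 0.1207, -1.8326)
step 2: θ'=-3.3326 (R=2.3333) → pose (0.7291, 1.8077, -3.3326)
step 3: θ'=-2.3326 (R=-0.6250) → pose (1.3000, 1.9900, -2.3326)
step 4: θ'=-1.9576 (R=-6.0000) → pose (2.5152, 3.8680, -1.9576)

(2.5152, 3.8680, -1.9576)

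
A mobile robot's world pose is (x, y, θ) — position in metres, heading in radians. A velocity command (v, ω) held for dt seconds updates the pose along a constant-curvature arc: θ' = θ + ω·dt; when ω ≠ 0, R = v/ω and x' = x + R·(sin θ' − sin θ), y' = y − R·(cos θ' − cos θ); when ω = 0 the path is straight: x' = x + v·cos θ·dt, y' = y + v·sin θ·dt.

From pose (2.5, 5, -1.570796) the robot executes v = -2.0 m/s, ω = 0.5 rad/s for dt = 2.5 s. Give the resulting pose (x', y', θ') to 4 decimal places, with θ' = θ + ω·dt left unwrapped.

(-0.2387, 8.7959, -0.3208)

θ' = -1.5708 + 0.5·2.5 = -0.3208
R = v/ω = -2.0/0.5 = -4.0000
x' = 2.5 + -4.0000·(sin -0.3208 − sin -1.5708) = -0.2387
y' = 5 − -4.0000·(cos -0.3208 − cos -1.5708) = 8.7959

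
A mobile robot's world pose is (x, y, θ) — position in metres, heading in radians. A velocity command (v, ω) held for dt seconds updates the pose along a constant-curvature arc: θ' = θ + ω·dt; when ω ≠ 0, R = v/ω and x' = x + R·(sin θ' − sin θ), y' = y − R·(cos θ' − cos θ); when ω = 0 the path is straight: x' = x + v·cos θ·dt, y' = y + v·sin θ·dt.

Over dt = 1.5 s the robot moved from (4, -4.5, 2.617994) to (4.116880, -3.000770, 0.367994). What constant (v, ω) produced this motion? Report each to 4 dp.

v = 1.2500, ω = -1.5000

Δθ = 0.367994 − 2.617994 = -2.250000
ω = Δθ/dt = -2.250000/1.5 = -1.5000
R = −Δy/(cos θ' − cos θ) = -0.8333
v = R·ω = -0.8333·-1.5000 = 1.2500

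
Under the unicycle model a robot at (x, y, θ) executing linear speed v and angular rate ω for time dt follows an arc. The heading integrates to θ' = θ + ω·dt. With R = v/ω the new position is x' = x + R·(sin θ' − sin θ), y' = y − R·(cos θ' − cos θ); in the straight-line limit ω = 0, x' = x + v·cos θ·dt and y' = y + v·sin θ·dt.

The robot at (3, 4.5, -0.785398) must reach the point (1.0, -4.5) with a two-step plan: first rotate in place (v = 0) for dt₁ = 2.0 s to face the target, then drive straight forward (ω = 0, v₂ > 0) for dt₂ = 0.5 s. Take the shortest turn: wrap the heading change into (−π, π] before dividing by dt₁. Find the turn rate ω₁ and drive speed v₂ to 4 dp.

ω₁ = -0.5020, v₂ = 18.4391

heading to target = atan2(-4.5−4.5, 1−3) = -1.7895
Δθ = wrap(-1.7895 − -0.7854) = -1.0041; ω₁ = Δθ/dt₁ = -0.5020
distance = √((1−3)² + (-4.5−4.5)²) = 9.2195; v₂ = distance/dt₂ = 18.4391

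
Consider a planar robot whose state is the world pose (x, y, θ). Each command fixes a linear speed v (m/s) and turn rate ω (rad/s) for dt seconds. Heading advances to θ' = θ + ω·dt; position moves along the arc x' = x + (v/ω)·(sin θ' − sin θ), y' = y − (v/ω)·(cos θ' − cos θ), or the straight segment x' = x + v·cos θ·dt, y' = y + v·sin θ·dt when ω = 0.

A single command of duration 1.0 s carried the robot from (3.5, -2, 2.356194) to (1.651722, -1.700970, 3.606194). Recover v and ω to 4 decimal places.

v = 2.0000, ω = 1.2500

Δθ = 3.606194 − 2.356194 = 1.250000
ω = Δθ/dt = 1.250000/1.0 = 1.2500
R = Δx/(sin θ' − sin θ) = 1.6000
v = R·ω = 1.6000·1.2500 = 2.0000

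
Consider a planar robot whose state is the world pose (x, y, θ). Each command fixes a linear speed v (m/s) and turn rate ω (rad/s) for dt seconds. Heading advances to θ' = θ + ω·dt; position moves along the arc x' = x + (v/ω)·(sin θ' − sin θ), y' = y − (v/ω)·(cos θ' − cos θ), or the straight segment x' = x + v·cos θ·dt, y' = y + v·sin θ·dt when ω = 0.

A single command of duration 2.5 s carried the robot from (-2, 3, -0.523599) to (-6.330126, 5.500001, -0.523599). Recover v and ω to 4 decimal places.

v = -2.0000, ω = 0.0000

Δθ = -0.523599 − -0.523599 = 0.000000
ω = Δθ/dt = 0.000000/2.5 = 0.0000
ω = 0 → v = (Δx·cos θ + Δy·sin θ)/dt = -2.0000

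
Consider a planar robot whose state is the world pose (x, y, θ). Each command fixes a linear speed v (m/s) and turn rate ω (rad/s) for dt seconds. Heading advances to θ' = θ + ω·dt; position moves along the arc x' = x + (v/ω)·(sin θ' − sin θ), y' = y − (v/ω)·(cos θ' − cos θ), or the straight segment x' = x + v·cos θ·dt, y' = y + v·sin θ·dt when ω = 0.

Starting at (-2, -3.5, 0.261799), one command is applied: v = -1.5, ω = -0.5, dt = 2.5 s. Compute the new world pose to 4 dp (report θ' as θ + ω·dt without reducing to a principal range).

(-5.2816, -2.2528, -0.9882)

θ' = 0.2618 + -0.5·2.5 = -0.9882
R = v/ω = -1.5/-0.5 = 3.0000
x' = -2 + 3.0000·(sin -0.9882 − sin 0.2618) = -5.2816
y' = -3.5 − 3.0000·(cos -0.9882 − cos 0.2618) = -2.2528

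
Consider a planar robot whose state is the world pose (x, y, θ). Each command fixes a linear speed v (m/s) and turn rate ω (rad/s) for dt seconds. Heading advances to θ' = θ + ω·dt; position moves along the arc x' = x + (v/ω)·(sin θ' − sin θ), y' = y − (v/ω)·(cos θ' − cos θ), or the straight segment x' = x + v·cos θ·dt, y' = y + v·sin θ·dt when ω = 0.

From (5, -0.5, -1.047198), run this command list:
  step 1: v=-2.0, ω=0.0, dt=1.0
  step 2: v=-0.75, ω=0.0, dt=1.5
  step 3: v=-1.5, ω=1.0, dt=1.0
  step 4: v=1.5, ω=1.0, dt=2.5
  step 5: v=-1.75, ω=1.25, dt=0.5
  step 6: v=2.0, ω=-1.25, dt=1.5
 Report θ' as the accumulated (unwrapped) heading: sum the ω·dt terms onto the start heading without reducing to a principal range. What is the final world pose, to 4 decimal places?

step 1: θ'=-1.0472 (straight) → pose (4.0000, 1.2321, -1.0472)
step 2: θ'=-1.0472 (straight) → pose (3.4375, 2.2063, -1.0472)
step 3: θ'=-0.0472 (R=-1.5000) → pose (2.2092, 2.9547, -0.0472)
step 4: θ'=2.4528 (R=1.5000) → pose (3.2334, 5.6110, 2.4528)
step 5: θ'=3.0778 (R=-1.4000) → pose (4.0340, 5.2947, 3.0778)
step 6: θ'=1.2028 (R=-1.6000) → pose (2.6431, 7.4670, 1.2028)

(2.6431, 7.4670, 1.2028)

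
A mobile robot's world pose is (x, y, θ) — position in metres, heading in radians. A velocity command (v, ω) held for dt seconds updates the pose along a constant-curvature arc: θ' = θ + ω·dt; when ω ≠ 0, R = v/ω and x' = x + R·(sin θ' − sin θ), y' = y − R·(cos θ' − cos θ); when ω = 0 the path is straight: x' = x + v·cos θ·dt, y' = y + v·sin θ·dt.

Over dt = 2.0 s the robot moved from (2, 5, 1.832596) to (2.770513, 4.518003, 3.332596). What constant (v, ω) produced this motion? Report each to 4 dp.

v = -0.5000, ω = 0.7500

Δθ = 3.332596 − 1.832596 = 1.500000
ω = Δθ/dt = 1.500000/2.0 = 0.7500
R = Δx/(sin θ' − sin θ) = -0.6667
v = R·ω = -0.6667·0.7500 = -0.5000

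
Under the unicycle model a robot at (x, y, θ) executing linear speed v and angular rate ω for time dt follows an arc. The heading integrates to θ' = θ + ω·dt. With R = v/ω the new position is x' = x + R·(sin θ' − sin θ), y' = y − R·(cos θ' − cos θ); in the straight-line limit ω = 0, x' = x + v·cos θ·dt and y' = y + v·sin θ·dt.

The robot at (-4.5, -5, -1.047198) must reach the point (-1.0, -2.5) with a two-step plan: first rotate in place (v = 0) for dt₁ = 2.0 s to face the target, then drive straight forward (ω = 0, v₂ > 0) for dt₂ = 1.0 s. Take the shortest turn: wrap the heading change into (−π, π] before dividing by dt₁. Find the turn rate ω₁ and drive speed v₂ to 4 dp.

ω₁ = 0.8337, v₂ = 4.3012

heading to target = atan2(-2.5−-5, -1−-4.5) = 0.6202
Δθ = wrap(0.6202 − -1.0472) = 1.6674; ω₁ = Δθ/dt₁ = 0.8337
distance = √((-1−-4.5)² + (-2.5−-5)²) = 4.3012; v₂ = distance/dt₂ = 4.3012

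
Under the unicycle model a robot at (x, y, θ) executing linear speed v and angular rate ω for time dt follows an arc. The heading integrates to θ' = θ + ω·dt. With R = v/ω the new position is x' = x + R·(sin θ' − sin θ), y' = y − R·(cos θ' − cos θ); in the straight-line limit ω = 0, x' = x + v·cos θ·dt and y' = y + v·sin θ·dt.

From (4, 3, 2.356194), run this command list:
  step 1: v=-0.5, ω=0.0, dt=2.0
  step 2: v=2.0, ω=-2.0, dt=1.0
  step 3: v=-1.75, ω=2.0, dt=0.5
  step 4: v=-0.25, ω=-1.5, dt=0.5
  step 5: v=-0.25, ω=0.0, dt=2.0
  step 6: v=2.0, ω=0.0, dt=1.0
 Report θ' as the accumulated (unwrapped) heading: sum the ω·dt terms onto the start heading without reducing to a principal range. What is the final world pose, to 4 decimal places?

step 1: θ'=2.3562 (straight) → pose (4.7071, 2.2929, 2.3562)
step 2: θ'=0.3562 (R=-1.0000) → pose (5.0655, 3.9372, 0.3562)
step 3: θ'=1.3562 (R=-0.8750) → pose (4.5157, 3.3035, 1.3562)
step 4: θ'=0.6062 (R=0.1667) → pose (4.4478, 3.2020, 0.6062)
step 5: θ'=0.6062 (straight) → pose (4.0369, 2.9171, 0.6062)
step 6: θ'=0.6062 (straight) → pose (5.6805, 4.0566, 0.6062)

(5.6805, 4.0566, 0.6062)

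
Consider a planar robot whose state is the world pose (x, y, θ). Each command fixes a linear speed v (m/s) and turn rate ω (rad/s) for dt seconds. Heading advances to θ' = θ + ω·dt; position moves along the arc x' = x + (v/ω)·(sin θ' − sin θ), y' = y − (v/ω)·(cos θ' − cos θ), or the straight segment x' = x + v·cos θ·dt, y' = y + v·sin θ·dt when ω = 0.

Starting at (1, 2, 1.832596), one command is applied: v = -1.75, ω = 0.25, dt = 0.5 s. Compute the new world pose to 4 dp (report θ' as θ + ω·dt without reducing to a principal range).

(1.2786, 1.1712, 1.9576)

θ' = 1.8326 + 0.25·0.5 = 1.9576
R = v/ω = -1.75/0.25 = -7.0000
x' = 1 + -7.0000·(sin 1.9576 − sin 1.8326) = 1.2786
y' = 2 − -7.0000·(cos 1.9576 − cos 1.8326) = 1.1712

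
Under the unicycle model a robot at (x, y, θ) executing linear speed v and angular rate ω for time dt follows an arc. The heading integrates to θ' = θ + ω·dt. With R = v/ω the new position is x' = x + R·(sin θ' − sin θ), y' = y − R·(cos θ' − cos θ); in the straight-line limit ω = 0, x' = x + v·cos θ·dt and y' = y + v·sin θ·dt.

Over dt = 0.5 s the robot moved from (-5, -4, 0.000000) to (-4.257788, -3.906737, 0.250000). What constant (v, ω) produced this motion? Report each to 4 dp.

Δθ = 0.250000 − 0.000000 = 0.250000
ω = Δθ/dt = 0.250000/0.5 = 0.5000
R = Δx/(sin θ' − sin θ) = 3.0000
v = R·ω = 3.0000·0.5000 = 1.5000

v = 1.5000, ω = 0.5000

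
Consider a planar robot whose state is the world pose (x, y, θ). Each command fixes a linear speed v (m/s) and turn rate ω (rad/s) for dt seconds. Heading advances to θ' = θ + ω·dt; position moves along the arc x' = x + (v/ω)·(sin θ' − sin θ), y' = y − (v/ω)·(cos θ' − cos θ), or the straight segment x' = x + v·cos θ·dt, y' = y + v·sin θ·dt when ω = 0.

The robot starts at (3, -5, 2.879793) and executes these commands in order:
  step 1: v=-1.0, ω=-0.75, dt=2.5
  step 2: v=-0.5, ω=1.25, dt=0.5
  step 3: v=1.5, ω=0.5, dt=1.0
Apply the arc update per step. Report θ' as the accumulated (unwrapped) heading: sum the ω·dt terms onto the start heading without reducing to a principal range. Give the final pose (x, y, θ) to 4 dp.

step 1: θ'=1.0048 (R=1.3333) → pose (3.7803, -7.0029, 1.0048)
step 2: θ'=1.6298 (R=-0.4000) → pose (3.7186, -7.2410, 1.6298)
step 3: θ'=2.1298 (R=3.0000) → pose (3.2672, -5.8269, 2.1298)

(3.2672, -5.8269, 2.1298)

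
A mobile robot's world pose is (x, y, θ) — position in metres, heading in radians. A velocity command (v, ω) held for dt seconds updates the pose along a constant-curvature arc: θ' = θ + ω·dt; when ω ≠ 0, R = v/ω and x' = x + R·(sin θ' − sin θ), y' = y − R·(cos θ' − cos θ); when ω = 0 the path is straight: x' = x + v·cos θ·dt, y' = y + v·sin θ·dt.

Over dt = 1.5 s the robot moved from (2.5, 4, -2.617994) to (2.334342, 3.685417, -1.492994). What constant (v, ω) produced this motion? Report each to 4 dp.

v = 0.2500, ω = 0.7500

Δθ = -1.492994 − -2.617994 = 1.125000
ω = Δθ/dt = 1.125000/1.5 = 0.7500
R = −Δy/(cos θ' − cos θ) = 0.3333
v = R·ω = 0.3333·0.7500 = 0.2500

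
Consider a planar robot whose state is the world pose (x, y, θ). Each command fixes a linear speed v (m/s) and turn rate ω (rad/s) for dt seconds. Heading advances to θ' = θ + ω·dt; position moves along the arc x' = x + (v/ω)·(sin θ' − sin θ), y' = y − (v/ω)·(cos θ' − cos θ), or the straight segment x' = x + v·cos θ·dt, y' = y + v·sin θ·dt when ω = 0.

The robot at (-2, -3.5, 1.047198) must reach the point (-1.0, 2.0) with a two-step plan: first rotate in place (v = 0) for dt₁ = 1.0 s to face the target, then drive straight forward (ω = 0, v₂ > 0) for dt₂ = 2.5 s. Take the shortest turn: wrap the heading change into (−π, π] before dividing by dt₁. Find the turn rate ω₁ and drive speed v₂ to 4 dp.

heading to target = atan2(2−-3.5, -1−-2) = 1.3909
Δθ = wrap(1.3909 − 1.0472) = 0.3437; ω₁ = Δθ/dt₁ = 0.3437
distance = √((-1−-2)² + (2−-3.5)²) = 5.5902; v₂ = distance/dt₂ = 2.2361

ω₁ = 0.3437, v₂ = 2.2361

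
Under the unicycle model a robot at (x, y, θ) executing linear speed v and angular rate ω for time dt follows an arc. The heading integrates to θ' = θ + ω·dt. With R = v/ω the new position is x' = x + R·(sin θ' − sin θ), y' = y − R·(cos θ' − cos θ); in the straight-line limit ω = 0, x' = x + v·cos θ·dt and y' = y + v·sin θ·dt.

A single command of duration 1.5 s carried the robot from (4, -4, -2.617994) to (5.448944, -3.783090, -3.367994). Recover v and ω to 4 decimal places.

v = -1.0000, ω = -0.5000

Δθ = -3.367994 − -2.617994 = -0.750000
ω = Δθ/dt = -0.750000/1.5 = -0.5000
R = Δx/(sin θ' − sin θ) = 2.0000
v = R·ω = 2.0000·-0.5000 = -1.0000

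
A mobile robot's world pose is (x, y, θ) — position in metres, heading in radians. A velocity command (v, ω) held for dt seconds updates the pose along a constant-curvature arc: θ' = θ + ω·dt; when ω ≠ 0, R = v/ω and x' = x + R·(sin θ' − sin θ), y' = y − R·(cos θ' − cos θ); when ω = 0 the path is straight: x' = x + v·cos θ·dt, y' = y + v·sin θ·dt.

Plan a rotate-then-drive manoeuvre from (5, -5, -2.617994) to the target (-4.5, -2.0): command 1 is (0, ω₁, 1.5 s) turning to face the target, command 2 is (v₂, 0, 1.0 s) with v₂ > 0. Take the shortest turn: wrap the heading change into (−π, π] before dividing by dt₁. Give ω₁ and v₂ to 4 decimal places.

heading to target = atan2(-2−-5, -4.5−5) = 2.8357
Δθ = wrap(2.8357 − -2.6180) = -0.8295; ω₁ = Δθ/dt₁ = -0.5530
distance = √((-4.5−5)² + (-2−-5)²) = 9.9624; v₂ = distance/dt₂ = 9.9624

ω₁ = -0.5530, v₂ = 9.9624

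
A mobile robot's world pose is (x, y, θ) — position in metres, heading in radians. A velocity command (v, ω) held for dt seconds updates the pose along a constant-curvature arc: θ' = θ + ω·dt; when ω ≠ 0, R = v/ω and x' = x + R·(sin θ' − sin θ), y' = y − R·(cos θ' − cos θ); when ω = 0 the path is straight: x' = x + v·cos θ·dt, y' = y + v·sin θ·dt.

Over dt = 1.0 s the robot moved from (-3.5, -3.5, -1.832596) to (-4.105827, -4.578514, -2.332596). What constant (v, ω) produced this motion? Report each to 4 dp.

v = 1.2500, ω = -0.5000

Δθ = -2.332596 − -1.832596 = -0.500000
ω = Δθ/dt = -0.500000/1.0 = -0.5000
R = −Δy/(cos θ' − cos θ) = -2.5000
v = R·ω = -2.5000·-0.5000 = 1.2500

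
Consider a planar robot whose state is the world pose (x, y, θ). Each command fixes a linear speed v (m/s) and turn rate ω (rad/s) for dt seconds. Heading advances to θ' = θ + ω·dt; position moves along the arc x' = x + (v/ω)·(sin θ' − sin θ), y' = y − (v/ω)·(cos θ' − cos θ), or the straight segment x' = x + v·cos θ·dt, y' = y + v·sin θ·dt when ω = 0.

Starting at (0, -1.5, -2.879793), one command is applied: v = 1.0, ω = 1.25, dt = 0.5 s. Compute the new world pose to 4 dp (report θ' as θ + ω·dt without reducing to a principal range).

(-0.4130, -1.7672, -2.2548)

θ' = -2.8798 + 1.25·0.5 = -2.2548
R = v/ω = 1.0/1.25 = 0.8000
x' = 0 + 0.8000·(sin -2.2548 − sin -2.8798) = -0.4130
y' = -1.5 − 0.8000·(cos -2.2548 − cos -2.8798) = -1.7672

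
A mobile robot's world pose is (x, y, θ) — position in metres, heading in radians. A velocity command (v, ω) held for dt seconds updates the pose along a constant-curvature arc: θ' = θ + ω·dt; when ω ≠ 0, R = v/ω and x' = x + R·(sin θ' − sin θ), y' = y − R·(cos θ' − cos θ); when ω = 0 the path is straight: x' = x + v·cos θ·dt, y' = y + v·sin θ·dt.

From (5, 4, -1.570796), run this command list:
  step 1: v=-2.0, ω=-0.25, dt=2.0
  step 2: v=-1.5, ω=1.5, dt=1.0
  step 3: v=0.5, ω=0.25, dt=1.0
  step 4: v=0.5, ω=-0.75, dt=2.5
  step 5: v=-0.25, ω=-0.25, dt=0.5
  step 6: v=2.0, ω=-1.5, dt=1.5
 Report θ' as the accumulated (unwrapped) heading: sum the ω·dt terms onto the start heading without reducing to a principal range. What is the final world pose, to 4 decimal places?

(4.2061, 8.7358, -4.5708)

step 1: θ'=-2.0708 (R=8.0000) → pose (5.9793, 7.8354, -2.0708)
step 2: θ'=-0.5708 (R=-1.0000) → pose (5.6421, 9.1563, -0.5708)
step 3: θ'=-0.3208 (R=2.0000) → pose (6.0920, 8.9413, -0.3208)
step 4: θ'=-2.1958 (R=-0.6667) → pose (6.4224, 7.9186, -2.1958)
step 5: θ'=-2.3208 (R=1.0000) → pose (6.5017, 8.0151, -2.3208)
step 6: θ'=-4.5708 (R=-1.3333) → pose (4.2061, 8.7358, -4.5708)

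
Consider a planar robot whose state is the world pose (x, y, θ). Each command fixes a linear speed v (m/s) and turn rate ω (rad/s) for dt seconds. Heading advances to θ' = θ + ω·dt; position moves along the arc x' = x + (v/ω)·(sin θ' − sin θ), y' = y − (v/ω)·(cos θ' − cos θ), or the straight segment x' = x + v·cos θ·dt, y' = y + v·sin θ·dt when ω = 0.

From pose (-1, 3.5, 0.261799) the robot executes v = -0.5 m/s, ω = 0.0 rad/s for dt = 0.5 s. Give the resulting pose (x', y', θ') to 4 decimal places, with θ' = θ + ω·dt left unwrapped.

(-1.2415, 3.4353, 0.2618)

θ' = 0.2618 + 0.0·0.5 = 0.2618
ω = 0 → straight: x' = -1 + -0.5·cos(0.2618)·0.5 = -1.2415
y' = 3.5 + -0.5·sin(0.2618)·0.5 = 3.4353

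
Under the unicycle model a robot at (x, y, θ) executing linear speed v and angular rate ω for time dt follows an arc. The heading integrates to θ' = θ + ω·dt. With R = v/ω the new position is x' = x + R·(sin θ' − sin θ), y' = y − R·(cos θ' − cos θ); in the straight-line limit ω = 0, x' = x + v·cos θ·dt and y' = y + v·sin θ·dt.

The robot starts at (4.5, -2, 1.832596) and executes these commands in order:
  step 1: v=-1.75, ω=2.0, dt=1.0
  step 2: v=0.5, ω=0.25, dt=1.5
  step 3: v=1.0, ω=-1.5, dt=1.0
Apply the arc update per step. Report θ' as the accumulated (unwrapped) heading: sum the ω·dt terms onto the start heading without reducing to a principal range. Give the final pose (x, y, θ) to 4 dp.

(4.5631, -3.3042, 2.7076)

step 1: θ'=3.8326 (R=-0.8750) → pose (5.9028, -2.4478, 3.8326)
step 2: θ'=4.2076 (R=2.0000) → pose (5.4269, -3.0218, 4.2076)
step 3: θ'=2.7076 (R=-0.6667) → pose (4.5631, -3.3042, 2.7076)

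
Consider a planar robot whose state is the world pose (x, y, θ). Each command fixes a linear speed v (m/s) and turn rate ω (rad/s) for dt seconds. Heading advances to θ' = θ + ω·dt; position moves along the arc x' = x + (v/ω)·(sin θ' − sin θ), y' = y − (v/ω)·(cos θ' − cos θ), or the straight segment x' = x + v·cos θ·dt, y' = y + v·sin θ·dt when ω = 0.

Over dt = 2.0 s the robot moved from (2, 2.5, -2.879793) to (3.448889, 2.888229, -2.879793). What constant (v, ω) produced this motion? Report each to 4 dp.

v = -0.7500, ω = 0.0000

Δθ = -2.879793 − -2.879793 = 0.000000
ω = Δθ/dt = 0.000000/2.0 = 0.0000
ω = 0 → v = (Δx·cos θ + Δy·sin θ)/dt = -0.7500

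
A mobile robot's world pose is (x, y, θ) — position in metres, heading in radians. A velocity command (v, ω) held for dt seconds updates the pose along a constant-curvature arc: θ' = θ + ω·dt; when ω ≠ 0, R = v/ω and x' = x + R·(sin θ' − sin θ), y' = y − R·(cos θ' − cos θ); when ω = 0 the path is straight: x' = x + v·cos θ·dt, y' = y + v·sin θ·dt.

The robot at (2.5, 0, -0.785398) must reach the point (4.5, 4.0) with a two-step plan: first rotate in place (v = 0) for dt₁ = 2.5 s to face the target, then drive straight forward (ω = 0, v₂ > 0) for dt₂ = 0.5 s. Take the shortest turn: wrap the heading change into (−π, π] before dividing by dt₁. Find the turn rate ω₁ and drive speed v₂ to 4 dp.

ω₁ = 0.7570, v₂ = 8.9443

heading to target = atan2(4−0, 4.5−2.5) = 1.1071
Δθ = wrap(1.1071 − -0.7854) = 1.8925; ω₁ = Δθ/dt₁ = 0.7570
distance = √((4.5−2.5)² + (4−0)²) = 4.4721; v₂ = distance/dt₂ = 8.9443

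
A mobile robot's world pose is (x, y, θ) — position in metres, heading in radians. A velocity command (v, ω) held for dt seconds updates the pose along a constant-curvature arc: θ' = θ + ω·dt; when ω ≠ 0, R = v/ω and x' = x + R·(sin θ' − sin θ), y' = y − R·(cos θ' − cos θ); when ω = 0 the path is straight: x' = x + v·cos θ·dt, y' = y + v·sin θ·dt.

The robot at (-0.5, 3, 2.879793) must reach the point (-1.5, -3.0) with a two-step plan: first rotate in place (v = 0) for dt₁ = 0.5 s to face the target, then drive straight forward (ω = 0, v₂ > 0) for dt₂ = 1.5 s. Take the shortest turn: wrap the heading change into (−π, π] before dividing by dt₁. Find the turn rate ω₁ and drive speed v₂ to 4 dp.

ω₁ = 3.3349, v₂ = 4.0552

heading to target = atan2(-3−3, -1.5−-0.5) = -1.7359
Δθ = wrap(-1.7359 − 2.8798) = 1.6674; ω₁ = Δθ/dt₁ = 3.3349
distance = √((-1.5−-0.5)² + (-3−3)²) = 6.0828; v₂ = distance/dt₂ = 4.0552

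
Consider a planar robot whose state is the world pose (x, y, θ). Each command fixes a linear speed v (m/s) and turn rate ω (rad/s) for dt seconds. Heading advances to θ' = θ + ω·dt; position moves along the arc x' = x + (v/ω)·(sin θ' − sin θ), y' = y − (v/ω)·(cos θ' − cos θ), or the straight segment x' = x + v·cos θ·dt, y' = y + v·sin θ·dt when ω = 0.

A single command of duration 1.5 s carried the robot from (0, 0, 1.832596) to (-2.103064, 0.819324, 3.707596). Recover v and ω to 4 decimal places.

Δθ = 3.707596 − 1.832596 = 1.875000
ω = Δθ/dt = 1.875000/1.5 = 1.2500
R = Δx/(sin θ' − sin θ) = 1.4000
v = R·ω = 1.4000·1.2500 = 1.7500

v = 1.7500, ω = 1.2500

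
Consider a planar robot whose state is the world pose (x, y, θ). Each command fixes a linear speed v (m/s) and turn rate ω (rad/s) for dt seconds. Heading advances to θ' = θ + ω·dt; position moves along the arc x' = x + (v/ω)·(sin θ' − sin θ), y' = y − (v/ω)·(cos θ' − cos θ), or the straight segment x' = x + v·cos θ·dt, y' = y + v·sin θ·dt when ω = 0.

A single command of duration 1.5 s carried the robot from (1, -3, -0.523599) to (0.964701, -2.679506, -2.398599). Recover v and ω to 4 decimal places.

Δθ = -2.398599 − -0.523599 = -1.875000
ω = Δθ/dt = -1.875000/1.5 = -1.2500
R = −Δy/(cos θ' − cos θ) = 0.2000
v = R·ω = 0.2000·-1.2500 = -0.2500

v = -0.2500, ω = -1.2500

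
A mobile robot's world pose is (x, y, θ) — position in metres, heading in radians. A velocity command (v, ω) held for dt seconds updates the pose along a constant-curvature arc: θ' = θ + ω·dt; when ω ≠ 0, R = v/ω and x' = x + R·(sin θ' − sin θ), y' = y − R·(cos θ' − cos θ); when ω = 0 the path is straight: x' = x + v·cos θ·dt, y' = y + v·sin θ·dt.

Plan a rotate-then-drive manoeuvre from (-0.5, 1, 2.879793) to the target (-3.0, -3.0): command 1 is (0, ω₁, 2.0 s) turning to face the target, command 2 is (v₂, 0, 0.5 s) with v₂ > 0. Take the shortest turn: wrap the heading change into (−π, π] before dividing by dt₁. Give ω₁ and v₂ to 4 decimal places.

heading to target = atan2(-3−1, -3−-0.5) = -2.1294
Δθ = wrap(-2.1294 − 2.8798) = 1.2740; ω₁ = Δθ/dt₁ = 0.6370
distance = √((-3−-0.5)² + (-3−1)²) = 4.7170; v₂ = distance/dt₂ = 9.4340

ω₁ = 0.6370, v₂ = 9.4340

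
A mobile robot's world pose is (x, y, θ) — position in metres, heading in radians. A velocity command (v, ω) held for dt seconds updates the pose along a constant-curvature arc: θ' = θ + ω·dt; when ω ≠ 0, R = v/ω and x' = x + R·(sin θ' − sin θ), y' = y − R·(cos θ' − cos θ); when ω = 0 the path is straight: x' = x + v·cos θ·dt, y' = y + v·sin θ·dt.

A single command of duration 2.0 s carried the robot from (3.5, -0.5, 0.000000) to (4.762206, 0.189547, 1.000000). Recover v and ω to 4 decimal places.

Δθ = 1.000000 − 0.000000 = 1.000000
ω = Δθ/dt = 1.000000/2.0 = 0.5000
R = Δx/(sin θ' − sin θ) = 1.5000
v = R·ω = 1.5000·0.5000 = 0.7500

v = 0.7500, ω = 0.5000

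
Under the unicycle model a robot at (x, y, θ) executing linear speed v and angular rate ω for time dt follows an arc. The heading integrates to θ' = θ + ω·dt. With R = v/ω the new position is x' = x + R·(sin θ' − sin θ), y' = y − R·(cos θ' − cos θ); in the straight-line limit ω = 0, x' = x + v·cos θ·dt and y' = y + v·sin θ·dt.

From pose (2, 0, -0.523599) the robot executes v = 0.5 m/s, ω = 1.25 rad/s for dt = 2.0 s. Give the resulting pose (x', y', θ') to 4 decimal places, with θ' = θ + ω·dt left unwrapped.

θ' = -0.5236 + 1.25·2.0 = 1.9764
R = v/ω = 0.5/1.25 = 0.4000
x' = 2 + 0.4000·(sin 1.9764 − sin -0.5236) = 2.5675
y' = 0 − 0.4000·(cos 1.9764 − cos -0.5236) = 0.5042

(2.5675, 0.5042, 1.9764)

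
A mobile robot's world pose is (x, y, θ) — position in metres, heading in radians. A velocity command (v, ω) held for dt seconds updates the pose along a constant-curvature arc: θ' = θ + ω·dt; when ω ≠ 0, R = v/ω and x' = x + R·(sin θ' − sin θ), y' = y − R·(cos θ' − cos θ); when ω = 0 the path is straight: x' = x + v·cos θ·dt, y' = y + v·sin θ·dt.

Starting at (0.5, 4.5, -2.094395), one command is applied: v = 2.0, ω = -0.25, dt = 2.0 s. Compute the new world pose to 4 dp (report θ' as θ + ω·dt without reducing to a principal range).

(-2.2658, 1.6681, -2.5944)

θ' = -2.0944 + -0.25·2.0 = -2.5944
R = v/ω = 2.0/-0.25 = -8.0000
x' = 0.5 + -8.0000·(sin -2.5944 − sin -2.0944) = -2.2658
y' = 4.5 − -8.0000·(cos -2.5944 − cos -2.0944) = 1.6681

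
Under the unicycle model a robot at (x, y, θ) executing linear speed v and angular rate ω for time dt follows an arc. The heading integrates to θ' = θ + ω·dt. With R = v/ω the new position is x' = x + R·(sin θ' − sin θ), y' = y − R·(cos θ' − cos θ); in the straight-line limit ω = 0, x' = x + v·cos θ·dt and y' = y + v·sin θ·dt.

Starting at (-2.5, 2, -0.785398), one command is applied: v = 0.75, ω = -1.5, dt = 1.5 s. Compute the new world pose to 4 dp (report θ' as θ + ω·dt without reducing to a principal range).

(-2.8006, 1.1493, -3.0354)

θ' = -0.7854 + -1.5·1.5 = -3.0354
R = v/ω = 0.75/-1.5 = -0.5000
x' = -2.5 + -0.5000·(sin -3.0354 − sin -0.7854) = -2.8006
y' = 2 − -0.5000·(cos -3.0354 − cos -0.7854) = 1.1493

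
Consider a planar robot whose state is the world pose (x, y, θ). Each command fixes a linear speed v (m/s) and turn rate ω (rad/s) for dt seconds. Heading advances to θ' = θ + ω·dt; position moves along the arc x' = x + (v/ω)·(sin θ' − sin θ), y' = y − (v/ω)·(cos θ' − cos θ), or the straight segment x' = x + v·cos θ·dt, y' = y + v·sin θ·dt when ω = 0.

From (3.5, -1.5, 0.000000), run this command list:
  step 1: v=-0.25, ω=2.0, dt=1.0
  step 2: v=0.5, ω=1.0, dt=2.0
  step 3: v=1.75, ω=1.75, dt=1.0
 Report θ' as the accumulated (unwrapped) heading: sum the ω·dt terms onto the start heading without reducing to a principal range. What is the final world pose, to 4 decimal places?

(2.8018, -3.0731, 5.7500)

step 1: θ'=2.0000 (R=-0.1250) → pose (3.3863, -1.6770, 2.0000)
step 2: θ'=4.0000 (R=0.5000) → pose (2.5533, -1.5583, 4.0000)
step 3: θ'=5.7500 (R=1.0000) → pose (2.8018, -3.0731, 5.7500)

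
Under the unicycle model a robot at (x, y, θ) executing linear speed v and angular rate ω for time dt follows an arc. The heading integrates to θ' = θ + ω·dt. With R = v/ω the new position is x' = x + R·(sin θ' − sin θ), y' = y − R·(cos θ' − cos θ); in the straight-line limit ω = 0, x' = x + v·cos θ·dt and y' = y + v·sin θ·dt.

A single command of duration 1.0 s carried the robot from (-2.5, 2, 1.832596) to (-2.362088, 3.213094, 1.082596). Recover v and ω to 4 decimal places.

Δθ = 1.082596 − 1.832596 = -0.750000
ω = Δθ/dt = -0.750000/1.0 = -0.7500
R = −Δy/(cos θ' − cos θ) = -1.6667
v = R·ω = -1.6667·-0.7500 = 1.2500

v = 1.2500, ω = -0.7500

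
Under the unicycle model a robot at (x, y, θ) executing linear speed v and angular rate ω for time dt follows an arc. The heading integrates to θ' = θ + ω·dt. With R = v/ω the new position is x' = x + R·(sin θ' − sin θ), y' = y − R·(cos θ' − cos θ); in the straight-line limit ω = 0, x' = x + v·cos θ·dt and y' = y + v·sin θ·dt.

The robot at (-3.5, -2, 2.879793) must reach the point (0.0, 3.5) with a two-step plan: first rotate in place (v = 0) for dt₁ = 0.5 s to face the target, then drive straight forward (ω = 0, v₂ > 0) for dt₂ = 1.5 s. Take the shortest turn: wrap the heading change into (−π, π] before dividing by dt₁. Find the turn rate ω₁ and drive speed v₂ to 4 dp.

heading to target = atan2(3.5−-2, 0−-3.5) = 1.0041
Δθ = wrap(1.0041 − 2.8798) = -1.8757; ω₁ = Δθ/dt₁ = -3.7515
distance = √((0−-3.5)² + (3.5−-2)²) = 6.5192; v₂ = distance/dt₂ = 4.3461

ω₁ = -3.7515, v₂ = 4.3461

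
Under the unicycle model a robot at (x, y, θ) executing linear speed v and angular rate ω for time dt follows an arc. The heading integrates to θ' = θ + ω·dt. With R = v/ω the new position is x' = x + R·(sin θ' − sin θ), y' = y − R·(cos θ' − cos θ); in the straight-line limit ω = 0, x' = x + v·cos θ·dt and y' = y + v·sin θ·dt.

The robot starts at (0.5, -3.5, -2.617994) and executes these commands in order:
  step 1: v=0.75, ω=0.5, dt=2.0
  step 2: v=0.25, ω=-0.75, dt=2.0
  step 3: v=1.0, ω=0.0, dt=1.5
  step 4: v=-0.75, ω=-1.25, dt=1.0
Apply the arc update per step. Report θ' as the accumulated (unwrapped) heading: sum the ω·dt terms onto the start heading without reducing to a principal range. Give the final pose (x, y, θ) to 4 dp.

(-1.4941, -5.4784, -4.3680)

step 1: θ'=-1.6180 (R=1.5000) → pose (-0.2483, -4.7283, -1.6180)
step 2: θ'=-3.1180 (R=-0.3333) → pose (-0.5734, -5.0458, -3.1180)
step 3: θ'=-3.1180 (straight) → pose (-2.0730, -5.0812, -3.1180)
step 4: θ'=-4.3680 (R=0.6000) → pose (-1.4941, -5.4784, -4.3680)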